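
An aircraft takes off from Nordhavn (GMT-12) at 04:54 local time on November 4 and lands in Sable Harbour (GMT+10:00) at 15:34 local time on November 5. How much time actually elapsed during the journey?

12 hours 40 minutes

Departure in UTC: 04:54 + 12:00 = 16:54 on Nov 4.
Arrival in UTC: 15:34 − 10:00 = 05:34 on Nov 5.
Elapsed = 05:34 − 16:54 (+1 day) = 12 hours 40 minutes.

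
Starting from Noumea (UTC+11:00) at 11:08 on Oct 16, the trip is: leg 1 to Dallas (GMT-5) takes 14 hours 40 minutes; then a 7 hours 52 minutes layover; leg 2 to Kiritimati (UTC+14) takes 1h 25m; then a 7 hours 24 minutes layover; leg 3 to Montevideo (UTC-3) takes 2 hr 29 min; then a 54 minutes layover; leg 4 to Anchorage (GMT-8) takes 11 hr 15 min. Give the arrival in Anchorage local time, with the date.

Convert departure to UTC: 11:08 − 11:00 = 00:08 UTC on Oct 16.
Add 14 hours 40 minutes leg 1 → 14:48 UTC.
Add 7 hours 52 minutes layover in Dallas → 22:40 UTC.
Add 1 hour and 25 minutes leg 2 → 00:05 UTC (Oct 17).
Add 7 hours 24 minutes layover in Kiritimati → 07:29 UTC.
Add 2 hours 29 minutes leg 3 → 09:58 UTC.
Add 54 minutes layover in Montevideo → 10:52 UTC.
Add 11 hours and 15 minutes leg 4 → 22:07 UTC.
Anchorage is UTC−8:00, so local arrival = 22:07 − 8:00 = 14:07 on Oct 17.

14:07 on October 17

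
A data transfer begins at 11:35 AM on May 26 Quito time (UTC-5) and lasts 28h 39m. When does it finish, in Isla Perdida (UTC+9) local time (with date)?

6:14 AM on May 28

Convert start to UTC: 11:35 AM + 5:00 = 4:35 PM UTC on May 26.
Add 28 hours 39 minutes duration → 9:14 PM UTC (May 27).
Isla Perdida is UTC+9:00, so local end time = 9:14 PM + 9:00 = 6:14 AM on May 28.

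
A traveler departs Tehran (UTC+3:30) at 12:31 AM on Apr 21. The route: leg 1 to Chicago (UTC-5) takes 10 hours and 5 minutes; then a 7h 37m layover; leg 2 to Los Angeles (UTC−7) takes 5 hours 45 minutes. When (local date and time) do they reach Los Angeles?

1:28 PM on Apr 21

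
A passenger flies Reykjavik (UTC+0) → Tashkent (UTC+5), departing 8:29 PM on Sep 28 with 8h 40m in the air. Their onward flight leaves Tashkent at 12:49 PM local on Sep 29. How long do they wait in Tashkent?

2 hours 40 minutes

Reykjavik is at UTC+0, so departure is already 8:29 PM UTC on Sep 28.
Add 8 hours and 40 minutes flight time → 5:09 AM UTC (Sep 29).
Tashkent is UTC+5:00, so local arrival = 5:09 AM + 5:00 = 10:09 AM on Sep 29.
Layover = 12:49 PM − 10:09 AM = 2 hours 40 minutes.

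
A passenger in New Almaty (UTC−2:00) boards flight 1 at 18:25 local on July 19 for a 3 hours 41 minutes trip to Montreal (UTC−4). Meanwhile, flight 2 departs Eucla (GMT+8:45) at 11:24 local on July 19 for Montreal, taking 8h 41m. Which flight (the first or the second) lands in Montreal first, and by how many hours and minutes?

the second, by 12 hours 46 minutes

Flight 1 in UTC: 18:25 + 2:00 = 20:25 on Jul 19.
+3 hours 41 minutes → arrive 00:06 UTC on Jul 20.
Flight 2 in UTC: 11:24 − 8:45 = 02:39 on Jul 19.
+8 hours and 41 minutes → arrive 11:20 UTC on Jul 19.
Flight 2 lands earlier by 12 hours 46 minutes.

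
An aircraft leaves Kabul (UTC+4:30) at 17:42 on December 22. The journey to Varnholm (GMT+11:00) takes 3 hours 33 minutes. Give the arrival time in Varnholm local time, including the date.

Convert departure to UTC: 17:42 − 4:30 = 13:12 UTC on Dec 22.
Add 3 hours 33 minutes travel time → 16:45 UTC.
Varnholm is UTC+11:00, so local arrival = 16:45 + 11:00 = 03:45 on Dec 23.

03:45 on December 23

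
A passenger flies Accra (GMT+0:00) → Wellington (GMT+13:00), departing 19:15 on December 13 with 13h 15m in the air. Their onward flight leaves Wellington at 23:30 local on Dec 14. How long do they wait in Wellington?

2 hours

Accra is at UTC+0, so departure is already 19:15 UTC on Dec 13.
Add 13 hours and 15 minutes flight time → 08:30 UTC (Dec 14).
Wellington is UTC+13:00, so local arrival = 08:30 + 13:00 = 21:30 on Dec 14.
Layover = 23:30 − 21:30 = 2 hours.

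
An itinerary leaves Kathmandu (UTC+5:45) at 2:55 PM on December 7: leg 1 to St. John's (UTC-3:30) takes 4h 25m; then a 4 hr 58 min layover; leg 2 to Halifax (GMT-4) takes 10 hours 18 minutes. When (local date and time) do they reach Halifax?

12:51 AM on December 8

Convert departure to UTC: 2:55 PM − 5:45 = 9:10 AM UTC on Dec 7.
Add 4 hours and 25 minutes leg 1 → 1:35 PM UTC.
Add 4 hours and 58 minutes layover in St. John's → 6:33 PM UTC.
Add 10 hours 18 minutes leg 2 → 4:51 AM UTC (Dec 8).
Halifax is UTC−4:00, so local arrival = 4:51 AM − 4:00 = 12:51 AM on Dec 8.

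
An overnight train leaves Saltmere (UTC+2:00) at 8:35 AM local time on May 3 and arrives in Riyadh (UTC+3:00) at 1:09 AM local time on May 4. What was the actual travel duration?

15 hours 34 minutes

Riyadh is 1:00 ahead of Saltmere.
Clock-face elapsed time (ignoring zones) is 16 hours 34 minutes.
Actual elapsed = 16 hours 34 minutes − 1:00 = 15 hours 34 minutes.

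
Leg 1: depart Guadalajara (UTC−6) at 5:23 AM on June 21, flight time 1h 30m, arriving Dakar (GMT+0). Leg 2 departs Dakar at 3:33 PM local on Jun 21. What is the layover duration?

Convert departure to UTC: 5:23 AM + 6:00 = 11:23 AM UTC on Jun 21.
Add 1 hour and 30 minutes flight time → 12:53 PM UTC.
Dakar is UTC+0, so local arrival is the same: 12:53 PM on Jun 21.
Layover = 3:33 PM − 12:53 PM = 2 hours 40 minutes.

2 hours 40 minutes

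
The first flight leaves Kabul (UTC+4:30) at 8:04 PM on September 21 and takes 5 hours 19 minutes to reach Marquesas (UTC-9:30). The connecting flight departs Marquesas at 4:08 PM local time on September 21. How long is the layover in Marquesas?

Convert departure to UTC: 8:04 PM − 4:30 = 3:34 PM UTC on Sep 21.
Add 5 hours and 19 minutes flight time → 8:53 PM UTC.
Marquesas is UTC−9:30, so local arrival = 8:53 PM − 9:30 = 11:23 AM on Sep 21.
Layover = 4:08 PM − 11:23 AM = 4 hours 45 minutes.

4 hours 45 minutes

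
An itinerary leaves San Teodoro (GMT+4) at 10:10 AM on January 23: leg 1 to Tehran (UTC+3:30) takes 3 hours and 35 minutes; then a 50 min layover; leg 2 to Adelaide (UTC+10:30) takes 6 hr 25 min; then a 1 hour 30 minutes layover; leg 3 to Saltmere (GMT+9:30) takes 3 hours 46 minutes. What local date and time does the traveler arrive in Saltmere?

Convert departure to UTC: 10:10 AM − 4:00 = 6:10 AM UTC on Jan 23.
Add 3 hours 35 minutes leg 1 → 9:45 AM UTC.
Add 50 minutes layover in Tehran → 10:35 AM UTC.
Add 6 hours 25 minutes leg 2 → 5:00 PM UTC.
Add 1 hour and 30 minutes layover in Adelaide → 6:30 PM UTC.
Add 3 hours 46 minutes leg 3 → 10:16 PM UTC.
Saltmere is UTC+9:30, so local arrival = 10:16 PM + 9:30 = 7:46 AM on Jan 24.

7:46 AM on Jan 24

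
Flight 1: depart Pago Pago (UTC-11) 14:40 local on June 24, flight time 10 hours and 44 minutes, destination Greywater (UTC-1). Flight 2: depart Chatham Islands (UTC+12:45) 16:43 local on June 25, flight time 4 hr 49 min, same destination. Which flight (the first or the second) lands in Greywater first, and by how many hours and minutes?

Flight 1 in UTC: 14:40 + 11:00 = 01:40 on Jun 25.
+10 hours and 44 minutes → arrive 12:24 UTC on Jun 25.
Flight 2 in UTC: 16:43 − 12:45 = 03:58 on Jun 25.
+4 hours 49 minutes → arrive 08:47 UTC on Jun 25.
Flight 2 lands earlier by 3 hours 37 minutes.

the second, by 3 hours 37 minutes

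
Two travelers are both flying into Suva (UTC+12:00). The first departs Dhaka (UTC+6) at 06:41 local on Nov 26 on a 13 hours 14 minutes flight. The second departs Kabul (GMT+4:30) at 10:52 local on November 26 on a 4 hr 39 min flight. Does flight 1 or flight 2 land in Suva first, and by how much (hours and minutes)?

Flight 1 in UTC: 06:41 − 6:00 = 00:41 on Nov 26.
+13 hours 14 minutes → arrive 13:55 UTC on Nov 26.
Flight 2 in UTC: 10:52 − 4:30 = 06:22 on Nov 26.
+4 hours and 39 minutes → arrive 11:01 UTC on Nov 26.
Flight 2 lands earlier by 2 hours 54 minutes.

the second, by 2 hours 54 minutes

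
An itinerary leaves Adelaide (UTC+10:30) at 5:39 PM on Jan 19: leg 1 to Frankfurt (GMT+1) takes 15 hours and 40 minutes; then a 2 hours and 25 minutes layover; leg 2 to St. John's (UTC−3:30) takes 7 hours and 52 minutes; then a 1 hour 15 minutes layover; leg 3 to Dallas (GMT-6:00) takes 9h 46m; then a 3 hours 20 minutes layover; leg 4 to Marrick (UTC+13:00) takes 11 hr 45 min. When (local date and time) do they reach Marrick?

Convert departure to UTC: 5:39 PM − 10:30 = 7:09 AM UTC on Jan 19.
Add 15 hours 40 minutes leg 1 → 10:49 PM UTC.
Add 2 hours 25 minutes layover in Frankfurt → 1:14 AM UTC (Jan 20).
Add 7 hours 52 minutes leg 2 → 9:06 AM UTC.
Add 1 hour 15 minutes layover in St. John's → 10:21 AM UTC.
Add 9 hours 46 minutes leg 3 → 8:07 PM UTC.
Add 3 hours and 20 minutes layover in Dallas → 11:27 PM UTC.
Add 11 hours and 45 minutes leg 4 → 11:12 AM UTC (Jan 21).
Marrick is UTC+13:00, so local arrival = 11:12 AM + 13:00 = 12:12 AM on Jan 22.

12:12 AM on Jan 22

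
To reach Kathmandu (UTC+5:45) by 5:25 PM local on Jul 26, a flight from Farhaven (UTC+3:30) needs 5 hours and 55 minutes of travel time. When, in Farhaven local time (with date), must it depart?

9:15 AM on July 26

Target arrival in UTC: 5:25 PM − 5:45 = 11:40 AM on Jul 26.
Subtract 5 hours 55 minutes → departure 5:45 AM UTC on Jul 26.
Farhaven is UTC+3:30: 5:45 AM + 3:30 = 9:15 AM on Jul 26.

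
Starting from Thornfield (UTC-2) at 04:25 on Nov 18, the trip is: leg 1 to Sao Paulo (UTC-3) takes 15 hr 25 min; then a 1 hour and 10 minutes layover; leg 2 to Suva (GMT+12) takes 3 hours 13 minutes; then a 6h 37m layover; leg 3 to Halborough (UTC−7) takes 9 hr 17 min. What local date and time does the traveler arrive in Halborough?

Convert departure to UTC: 04:25 + 2:00 = 06:25 UTC on Nov 18.
Add 15 hours and 25 minutes leg 1 → 21:50 UTC.
Add 1 hour and 10 minutes layover in Sao Paulo → 23:00 UTC.
Add 3 hours 13 minutes leg 2 → 02:13 UTC (Nov 19).
Add 6 hours 37 minutes layover in Suva → 08:50 UTC.
Add 9 hours and 17 minutes leg 3 → 18:07 UTC.
Halborough is UTC−7:00, so local arrival = 18:07 − 7:00 = 11:07 on Nov 19.

11:07 on November 19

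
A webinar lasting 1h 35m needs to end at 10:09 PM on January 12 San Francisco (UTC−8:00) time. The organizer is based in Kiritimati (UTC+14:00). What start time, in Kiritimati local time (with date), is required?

6:34 PM on Jan 13

Target end time in UTC: 10:09 PM + 8:00 = 6:09 AM on Jan 13.
Subtract 1 hour 35 minutes → start 4:34 AM UTC on Jan 13.
Kiritimati is UTC+14:00: 4:34 AM + 14:00 = 6:34 PM on Jan 13.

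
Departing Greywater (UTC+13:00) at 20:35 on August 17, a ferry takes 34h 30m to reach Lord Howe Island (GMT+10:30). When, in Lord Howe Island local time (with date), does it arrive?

Lord Howe Island is 2:30 behind Greywater.
After 34 hours and 30 minutes it is 07:05 (Aug 19) in Greywater.
Shift by the zone difference: 07:05 − 2:30 = 04:35 on Aug 19 in Lord Howe Island.

04:35 on August 19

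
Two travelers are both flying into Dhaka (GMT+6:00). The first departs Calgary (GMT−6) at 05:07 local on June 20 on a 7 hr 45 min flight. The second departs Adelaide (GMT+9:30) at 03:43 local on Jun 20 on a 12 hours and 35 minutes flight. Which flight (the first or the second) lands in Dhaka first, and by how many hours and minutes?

the second, by 12 hours 4 minutes

Flight 1 in UTC: 05:07 + 6:00 = 11:07 on Jun 20.
+7 hours and 45 minutes → arrive 18:52 UTC on Jun 20.
Flight 2 in UTC: 03:43 − 9:30 = 18:13 on Jun 19.
+12 hours 35 minutes → arrive 06:48 UTC on Jun 20.
Flight 2 lands earlier by 12 hours 4 minutes.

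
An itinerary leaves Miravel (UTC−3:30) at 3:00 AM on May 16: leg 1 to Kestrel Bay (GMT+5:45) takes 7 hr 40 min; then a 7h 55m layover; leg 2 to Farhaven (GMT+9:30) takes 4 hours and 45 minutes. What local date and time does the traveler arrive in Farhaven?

Convert departure to UTC: 3:00 AM + 3:30 = 6:30 AM UTC on May 16.
Add 7 hours 40 minutes leg 1 → 2:10 PM UTC.
Add 7 hours and 55 minutes layover in Kestrel Bay → 10:05 PM UTC.
Add 4 hours and 45 minutes leg 2 → 2:50 AM UTC (May 17).
Farhaven is UTC+9:30, so local arrival = 2:50 AM + 9:30 = 12:20 PM on May 17.

12:20 PM on May 17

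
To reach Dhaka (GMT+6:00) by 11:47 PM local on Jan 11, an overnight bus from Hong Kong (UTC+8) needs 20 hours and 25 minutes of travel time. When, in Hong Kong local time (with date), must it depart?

Target arrival in UTC: 11:47 PM − 6:00 = 5:47 PM on Jan 11.
Subtract 20 hours 25 minutes → departure 9:22 PM UTC on Jan 10.
Hong Kong is UTC+8:00: 9:22 PM + 8:00 = 5:22 AM on Jan 11.

5:22 AM on January 11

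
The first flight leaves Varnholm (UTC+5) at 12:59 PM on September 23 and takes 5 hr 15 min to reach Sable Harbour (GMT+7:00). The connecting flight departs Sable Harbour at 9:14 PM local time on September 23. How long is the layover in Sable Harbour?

1 hour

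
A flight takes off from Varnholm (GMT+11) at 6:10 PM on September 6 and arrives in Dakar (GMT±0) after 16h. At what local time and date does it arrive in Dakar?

Convert departure to UTC: 6:10 PM − 11:00 = 7:10 AM UTC on Sep 6.
Add 16 hours travel time → 11:10 PM UTC.
Dakar is UTC+0, so local arrival is the same: 11:10 PM on Sep 6.

11:10 PM on September 6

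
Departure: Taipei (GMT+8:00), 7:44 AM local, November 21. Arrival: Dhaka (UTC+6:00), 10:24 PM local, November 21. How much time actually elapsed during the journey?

16 hours 40 minutes

Departure in UTC: 7:44 AM − 8:00 = 11:44 PM on Nov 20.
Arrival in UTC: 10:24 PM − 6:00 = 4:24 PM on Nov 21.
Elapsed = 4:24 PM − 11:44 PM (+1 day) = 16 hours 40 minutes.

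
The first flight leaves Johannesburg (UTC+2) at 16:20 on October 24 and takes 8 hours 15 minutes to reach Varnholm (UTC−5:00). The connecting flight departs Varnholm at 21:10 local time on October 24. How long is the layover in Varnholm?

Convert departure to UTC: 16:20 − 2:00 = 14:20 UTC on Oct 24.
Add 8 hours and 15 minutes flight time → 22:35 UTC.
Varnholm is UTC−5:00, so local arrival = 22:35 − 5:00 = 17:35 on Oct 24.
Layover = 21:10 − 17:35 = 3 hours 35 minutes.

3 hours 35 minutes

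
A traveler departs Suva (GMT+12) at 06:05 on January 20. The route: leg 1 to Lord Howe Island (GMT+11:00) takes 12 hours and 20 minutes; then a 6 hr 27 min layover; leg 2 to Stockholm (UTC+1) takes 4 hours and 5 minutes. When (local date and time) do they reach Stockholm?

17:57 on Jan 20

Convert departure to UTC: 06:05 − 12:00 = 18:05 UTC on Jan 19.
Add 12 hours 20 minutes leg 1 → 06:25 UTC (Jan 20).
Add 6 hours and 27 minutes layover in Lord Howe Island → 12:52 UTC.
Add 4 hours and 5 minutes leg 2 → 16:57 UTC.
Stockholm is UTC+1:00, so local arrival = 16:57 + 1:00 = 17:57 on Jan 20.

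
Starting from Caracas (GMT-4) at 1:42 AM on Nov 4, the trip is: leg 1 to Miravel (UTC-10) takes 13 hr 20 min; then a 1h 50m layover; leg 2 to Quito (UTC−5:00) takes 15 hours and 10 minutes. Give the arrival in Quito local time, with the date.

Convert departure to UTC: 1:42 AM + 4:00 = 5:42 AM UTC on Nov 4.
Add 13 hours 20 minutes leg 1 → 7:02 PM UTC.
Add 1 hour and 50 minutes layover in Miravel → 8:52 PM UTC.
Add 15 hours and 10 minutes leg 2 → 12:02 PM UTC (Nov 5).
Quito is UTC−5:00, so local arrival = 12:02 PM − 5:00 = 7:02 AM on Nov 5.

7:02 AM on November 5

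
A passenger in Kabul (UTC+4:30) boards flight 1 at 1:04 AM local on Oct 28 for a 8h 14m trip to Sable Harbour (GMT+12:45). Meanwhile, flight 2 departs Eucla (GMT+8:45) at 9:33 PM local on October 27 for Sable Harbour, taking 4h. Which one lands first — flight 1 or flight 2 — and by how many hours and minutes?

Flight 1 in UTC: 1:04 AM − 4:30 = 8:34 PM on Oct 27.
+8 hours 14 minutes → arrive 4:48 AM UTC on Oct 28.
Flight 2 in UTC: 9:33 PM − 8:45 = 12:48 PM on Oct 27.
+4 hours → arrive 4:48 PM UTC on Oct 27.
Flight 2 lands earlier by 12 hours.

the second, by 12 hours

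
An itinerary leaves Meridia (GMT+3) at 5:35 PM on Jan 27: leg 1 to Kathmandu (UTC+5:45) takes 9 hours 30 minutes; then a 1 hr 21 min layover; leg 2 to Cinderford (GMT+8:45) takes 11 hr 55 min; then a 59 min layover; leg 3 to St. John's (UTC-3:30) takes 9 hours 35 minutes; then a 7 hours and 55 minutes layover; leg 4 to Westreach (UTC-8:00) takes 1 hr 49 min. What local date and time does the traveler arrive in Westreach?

Convert departure to UTC: 5:35 PM − 3:00 = 2:35 PM UTC on Jan 27.
Add 9 hours and 30 minutes leg 1 → 12:05 AM UTC (Jan 28).
Add 1 hour 21 minutes layover in Kathmandu → 1:26 AM UTC.
Add 11 hours 55 minutes leg 2 → 1:21 PM UTC.
Add 59 minutes layover in Cinderford → 2:20 PM UTC.
Add 9 hours 35 minutes leg 3 → 11:55 PM UTC.
Add 7 hours 55 minutes layover in St. John's → 7:50 AM UTC (Jan 29).
Add 1 hour 49 minutes leg 4 → 9:39 AM UTC.
Westreach is UTC−8:00, so local arrival = 9:39 AM − 8:00 = 1:39 AM on Jan 29.

1:39 AM on Jan 29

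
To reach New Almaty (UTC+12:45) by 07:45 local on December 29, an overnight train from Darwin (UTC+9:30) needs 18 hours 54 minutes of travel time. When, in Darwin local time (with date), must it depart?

09:36 on December 28

Target arrival in UTC: 07:45 − 12:45 = 19:00 on Dec 28.
Subtract 18 hours and 54 minutes → departure 00:06 UTC on Dec 28.
Darwin is UTC+9:30: 00:06 + 9:30 = 09:36 on Dec 28.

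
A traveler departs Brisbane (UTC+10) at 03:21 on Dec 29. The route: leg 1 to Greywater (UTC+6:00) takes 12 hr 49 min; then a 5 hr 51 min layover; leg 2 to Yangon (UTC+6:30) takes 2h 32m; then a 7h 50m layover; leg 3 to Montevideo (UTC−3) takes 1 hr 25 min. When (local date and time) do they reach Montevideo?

20:48 on Dec 29

Convert departure to UTC: 03:21 − 10:00 = 17:21 UTC on Dec 28.
Add 12 hours and 49 minutes leg 1 → 06:10 UTC (Dec 29).
Add 5 hours and 51 minutes layover in Greywater → 12:01 UTC.
Add 2 hours 32 minutes leg 2 → 14:33 UTC.
Add 7 hours and 50 minutes layover in Yangon → 22:23 UTC.
Add 1 hour and 25 minutes leg 3 → 23:48 UTC.
Montevideo is UTC−3:00, so local arrival = 23:48 − 3:00 = 20:48 on Dec 29.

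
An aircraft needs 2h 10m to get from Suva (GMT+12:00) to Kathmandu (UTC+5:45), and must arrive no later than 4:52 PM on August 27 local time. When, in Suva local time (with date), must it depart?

Target arrival in UTC: 4:52 PM − 5:45 = 11:07 AM on Aug 27.
Subtract 2 hours 10 minutes → departure 8:57 AM UTC on Aug 27.
Suva is UTC+12:00: 8:57 AM + 12:00 = 8:57 PM on Aug 27.

8:57 PM on August 27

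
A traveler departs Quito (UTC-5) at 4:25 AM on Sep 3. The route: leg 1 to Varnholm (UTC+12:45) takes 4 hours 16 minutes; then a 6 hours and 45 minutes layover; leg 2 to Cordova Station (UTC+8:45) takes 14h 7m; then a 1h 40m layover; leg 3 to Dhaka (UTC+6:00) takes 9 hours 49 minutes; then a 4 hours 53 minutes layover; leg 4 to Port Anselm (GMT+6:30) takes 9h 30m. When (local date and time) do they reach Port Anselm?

Convert departure to UTC: 4:25 AM + 5:00 = 9:25 AM UTC on Sep 3.
Add 4 hours 16 minutes leg 1 → 1:41 PM UTC.
Add 6 hours and 45 minutes layover in Varnholm → 8:26 PM UTC.
Add 14 hours and 7 minutes leg 2 → 10:33 AM UTC (Sep 4).
Add 1 hour 40 minutes layover in Cordova Station → 12:13 PM UTC.
Add 9 hours 49 minutes leg 3 → 10:02 PM UTC.
Add 4 hours 53 minutes layover in Dhaka → 2:55 AM UTC (Sep 5).
Add 9 hours and 30 minutes leg 4 → 12:25 PM UTC.
Port Anselm is UTC+6:30, so local arrival = 12:25 PM + 6:30 = 6:55 PM on Sep 5.

6:55 PM on September 5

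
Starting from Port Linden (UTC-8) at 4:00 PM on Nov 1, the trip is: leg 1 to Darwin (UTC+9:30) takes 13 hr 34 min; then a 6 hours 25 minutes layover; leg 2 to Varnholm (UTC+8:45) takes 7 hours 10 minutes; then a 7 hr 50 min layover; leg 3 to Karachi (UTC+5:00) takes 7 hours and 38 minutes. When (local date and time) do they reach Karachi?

Convert departure to UTC: 4:00 PM + 8:00 = 12:00 AM UTC on Nov 2.
Add 13 hours 34 minutes leg 1 → 1:34 PM UTC.
Add 6 hours and 25 minutes layover in Darwin → 7:59 PM UTC.
Add 7 hours and 10 minutes leg 2 → 3:09 AM UTC (Nov 3).
Add 7 hours and 50 minutes layover in Varnholm → 10:59 AM UTC.
Add 7 hours and 38 minutes leg 3 → 6:37 PM UTC.
Karachi is UTC+5:00, so local arrival = 6:37 PM + 5:00 = 11:37 PM on Nov 3.

11:37 PM on November 3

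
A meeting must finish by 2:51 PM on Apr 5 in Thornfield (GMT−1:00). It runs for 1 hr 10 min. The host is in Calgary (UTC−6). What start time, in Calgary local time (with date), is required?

8:41 AM on April 5

Target end time in UTC: 2:51 PM + 1:00 = 3:51 PM on Apr 5.
Subtract 1 hour and 10 minutes → start 2:41 PM UTC on Apr 5.
Calgary is UTC−6:00: 2:41 PM − 6:00 = 8:41 AM on Apr 5.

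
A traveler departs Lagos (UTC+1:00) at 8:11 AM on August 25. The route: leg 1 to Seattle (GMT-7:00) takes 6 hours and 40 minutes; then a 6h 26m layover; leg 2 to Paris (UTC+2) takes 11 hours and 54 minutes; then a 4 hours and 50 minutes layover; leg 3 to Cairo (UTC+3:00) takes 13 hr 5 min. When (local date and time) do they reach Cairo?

5:06 AM on Aug 27

Convert departure to UTC: 8:11 AM − 1:00 = 7:11 AM UTC on Aug 25.
Add 6 hours and 40 minutes leg 1 → 1:51 PM UTC.
Add 6 hours and 26 minutes layover in Seattle → 8:17 PM UTC.
Add 11 hours 54 minutes leg 2 → 8:11 AM UTC (Aug 26).
Add 4 hours 50 minutes layover in Paris → 1:01 PM UTC.
Add 13 hours 5 minutes leg 3 → 2:06 AM UTC (Aug 27).
Cairo is UTC+3:00, so local arrival = 2:06 AM + 3:00 = 5:06 AM on Aug 27.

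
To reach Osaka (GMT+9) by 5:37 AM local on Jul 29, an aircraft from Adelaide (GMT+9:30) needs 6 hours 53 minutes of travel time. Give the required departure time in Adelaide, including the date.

Target arrival in UTC: 5:37 AM − 9:00 = 8:37 PM on Jul 28.
Subtract 6 hours 53 minutes → departure 1:44 PM UTC on Jul 28.
Adelaide is UTC+9:30: 1:44 PM + 9:30 = 11:14 PM on Jul 28.

11:14 PM on July 28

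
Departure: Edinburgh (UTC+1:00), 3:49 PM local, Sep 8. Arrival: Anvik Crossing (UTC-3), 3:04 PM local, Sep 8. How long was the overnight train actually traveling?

3 hours 15 minutes

Departure in UTC: 3:49 PM − 1:00 = 2:49 PM on Sep 8.
Arrival in UTC: 3:04 PM + 3:00 = 6:04 PM on Sep 8.
Elapsed = 6:04 PM − 2:49 PM = 3 hours 15 minutes.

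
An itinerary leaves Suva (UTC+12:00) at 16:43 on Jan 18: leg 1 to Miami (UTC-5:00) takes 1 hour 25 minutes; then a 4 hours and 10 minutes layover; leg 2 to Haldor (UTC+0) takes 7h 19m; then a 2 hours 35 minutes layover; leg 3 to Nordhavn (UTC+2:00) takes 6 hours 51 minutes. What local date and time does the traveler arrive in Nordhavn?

Convert departure to UTC: 16:43 − 12:00 = 04:43 UTC on Jan 18.
Add 1 hour 25 minutes leg 1 → 06:08 UTC.
Add 4 hours and 10 minutes layover in Miami → 10:18 UTC.
Add 7 hours and 19 minutes leg 2 → 17:37 UTC.
Add 2 hours and 35 minutes layover in Haldor → 20:12 UTC.
Add 6 hours 51 minutes leg 3 → 03:03 UTC (Jan 19).
Nordhavn is UTC+2:00, so local arrival = 03:03 + 2:00 = 05:03 on Jan 19.

05:03 on Jan 19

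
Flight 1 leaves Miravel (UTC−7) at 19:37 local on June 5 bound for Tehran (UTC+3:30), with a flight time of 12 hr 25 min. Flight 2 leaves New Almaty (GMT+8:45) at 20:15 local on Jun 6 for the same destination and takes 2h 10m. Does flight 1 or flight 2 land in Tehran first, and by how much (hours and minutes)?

the second, by 1 hour 22 minutes

Flight 1 in UTC: 19:37 + 7:00 = 02:37 on Jun 6.
+12 hours 25 minutes → arrive 15:02 UTC on Jun 6.
Flight 2 in UTC: 20:15 − 8:45 = 11:30 on Jun 6.
+2 hours and 10 minutes → arrive 13:40 UTC on Jun 6.
Flight 2 lands earlier by 1 hour 22 minutes.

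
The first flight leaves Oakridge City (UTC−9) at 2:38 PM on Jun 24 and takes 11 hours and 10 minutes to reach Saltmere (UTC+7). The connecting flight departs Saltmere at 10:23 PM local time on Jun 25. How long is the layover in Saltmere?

4 hours 35 minutes

Convert departure to UTC: 2:38 PM + 9:00 = 11:38 PM UTC on Jun 24.
Add 11 hours and 10 minutes flight time → 10:48 AM UTC (Jun 25).
Saltmere is UTC+7:00, so local arrival = 10:48 AM + 7:00 = 5:48 PM on Jun 25.
Layover = 10:23 PM − 5:48 PM = 4 hours 35 minutes.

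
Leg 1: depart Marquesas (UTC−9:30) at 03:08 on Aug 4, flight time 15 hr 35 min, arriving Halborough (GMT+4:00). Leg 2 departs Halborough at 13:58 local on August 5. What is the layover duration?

5 hours 45 minutes

Convert departure to UTC: 03:08 + 9:30 = 12:38 UTC on Aug 4.
Add 15 hours 35 minutes flight time → 04:13 UTC (Aug 5).
Halborough is UTC+4:00, so local arrival = 04:13 + 4:00 = 08:13 on Aug 5.
Layover = 13:58 − 08:13 = 5 hours 45 minutes.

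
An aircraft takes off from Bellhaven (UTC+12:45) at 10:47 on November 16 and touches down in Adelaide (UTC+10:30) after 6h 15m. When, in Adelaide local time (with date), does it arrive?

14:47 on November 16

Convert departure to UTC: 10:47 − 12:45 = 22:02 UTC on Nov 15.
Add 6 hours and 15 minutes travel time → 04:17 UTC (Nov 16).
Adelaide is UTC+10:30, so local arrival = 04:17 + 10:30 = 14:47 on Nov 16.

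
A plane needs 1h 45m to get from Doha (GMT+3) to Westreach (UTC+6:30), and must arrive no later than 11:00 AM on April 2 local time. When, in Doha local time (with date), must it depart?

Target arrival in UTC: 11:00 AM − 6:30 = 4:30 AM on Apr 2.
Subtract 1 hour and 45 minutes → departure 2:45 AM UTC on Apr 2.
Doha is UTC+3:00: 2:45 AM + 3:00 = 5:45 AM on Apr 2.

5:45 AM on Apr 2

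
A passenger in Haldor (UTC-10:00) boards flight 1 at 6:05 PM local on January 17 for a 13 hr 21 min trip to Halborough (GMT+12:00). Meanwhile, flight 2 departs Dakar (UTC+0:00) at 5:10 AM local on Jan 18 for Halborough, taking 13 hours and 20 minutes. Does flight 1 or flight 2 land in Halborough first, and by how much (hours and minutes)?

Flight 1 in UTC: 6:05 PM + 10:00 = 4:05 AM on Jan 18.
+13 hours and 21 minutes → arrive 5:26 PM UTC on Jan 18.
Flight 2 departs at 5:10 AM UTC (Jan 18).
+13 hours 20 minutes → arrive 6:30 PM UTC on Jan 18.
Flight 1 lands earlier by 1 hour 4 minutes.

the first, by 1 hour 4 minutes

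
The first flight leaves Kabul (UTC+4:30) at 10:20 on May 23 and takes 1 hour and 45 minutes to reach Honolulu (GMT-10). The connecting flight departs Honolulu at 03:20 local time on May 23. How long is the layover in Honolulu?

5 hours 45 minutes

Convert departure to UTC: 10:20 − 4:30 = 05:50 UTC on May 23.
Add 1 hour and 45 minutes flight time → 07:35 UTC.
Honolulu is UTC−10:00, so local arrival = 07:35 − 10:00 = 21:35 on May 22.
Layover = 03:20 − 21:35 (+1 day) = 5 hours 45 minutes.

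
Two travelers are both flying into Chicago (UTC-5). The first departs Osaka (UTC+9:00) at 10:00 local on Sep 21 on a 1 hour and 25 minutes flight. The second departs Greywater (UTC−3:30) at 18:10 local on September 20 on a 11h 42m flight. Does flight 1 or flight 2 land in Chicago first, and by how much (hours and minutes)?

the first, by 6 hours 57 minutes

Flight 1 in UTC: 10:00 − 9:00 = 01:00 on Sep 21.
+1 hour and 25 minutes → arrive 02:25 UTC on Sep 21.
Flight 2 in UTC: 18:10 + 3:30 = 21:40 on Sep 20.
+11 hours and 42 minutes → arrive 09:22 UTC on Sep 21.
Flight 1 lands earlier by 6 hours 57 minutes.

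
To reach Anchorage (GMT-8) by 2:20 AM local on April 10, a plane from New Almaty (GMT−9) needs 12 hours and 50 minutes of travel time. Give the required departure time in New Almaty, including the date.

Target arrival in UTC: 2:20 AM + 8:00 = 10:20 AM on Apr 10.
Subtract 12 hours and 50 minutes → departure 9:30 PM UTC on Apr 9.
New Almaty is UTC−9:00: 9:30 PM − 9:00 = 12:30 PM on Apr 9.

12:30 PM on April 9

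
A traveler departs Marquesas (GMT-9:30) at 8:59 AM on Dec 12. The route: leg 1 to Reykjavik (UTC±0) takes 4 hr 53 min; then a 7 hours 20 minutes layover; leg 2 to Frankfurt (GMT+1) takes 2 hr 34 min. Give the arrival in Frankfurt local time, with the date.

10:16 AM on December 13

Convert departure to UTC: 8:59 AM + 9:30 = 6:29 PM UTC on Dec 12.
Add 4 hours 53 minutes leg 1 → 11:22 PM UTC.
Add 7 hours 20 minutes layover in Reykjavik → 6:42 AM UTC (Dec 13).
Add 2 hours 34 minutes leg 2 → 9:16 AM UTC.
Frankfurt is UTC+1:00, so local arrival = 9:16 AM + 1:00 = 10:16 AM on Dec 13.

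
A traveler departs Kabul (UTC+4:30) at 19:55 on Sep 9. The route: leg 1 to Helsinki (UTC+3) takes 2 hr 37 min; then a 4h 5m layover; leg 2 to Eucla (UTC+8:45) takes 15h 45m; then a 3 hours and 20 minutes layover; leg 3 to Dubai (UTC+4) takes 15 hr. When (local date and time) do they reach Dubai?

Convert departure to UTC: 19:55 − 4:30 = 15:25 UTC on Sep 9.
Add 2 hours and 37 minutes leg 1 → 18:02 UTC.
Add 4 hours and 5 minutes layover in Helsinki → 22:07 UTC.
Add 15 hours 45 minutes leg 2 → 13:52 UTC (Sep 10).
Add 3 hours 20 minutes layover in Eucla → 17:12 UTC.
Add 15 hours leg 3 → 08:12 UTC (Sep 11).
Dubai is UTC+4:00, so local arrival = 08:12 + 4:00 = 12:12 on Sep 11.

12:12 on September 11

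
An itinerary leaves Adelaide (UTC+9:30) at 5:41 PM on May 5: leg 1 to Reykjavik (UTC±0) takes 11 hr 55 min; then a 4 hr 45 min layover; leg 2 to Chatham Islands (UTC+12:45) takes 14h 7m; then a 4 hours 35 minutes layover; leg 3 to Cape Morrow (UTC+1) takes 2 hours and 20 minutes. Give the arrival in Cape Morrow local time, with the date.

10:53 PM on May 6

Convert departure to UTC: 5:41 PM − 9:30 = 8:11 AM UTC on May 5.
Add 11 hours and 55 minutes leg 1 → 8:06 PM UTC.
Add 4 hours 45 minutes layover in Reykjavik → 12:51 AM UTC (May 6).
Add 14 hours and 7 minutes leg 2 → 2:58 PM UTC.
Add 4 hours and 35 minutes layover in Chatham Islands → 7:33 PM UTC.
Add 2 hours and 20 minutes leg 3 → 9:53 PM UTC.
Cape Morrow is UTC+1:00, so local arrival = 9:53 PM + 1:00 = 10:53 PM on May 6.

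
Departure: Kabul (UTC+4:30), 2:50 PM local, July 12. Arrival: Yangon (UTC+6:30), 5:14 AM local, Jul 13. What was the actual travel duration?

12 hours 24 minutes

Yangon is 2:00 ahead of Kabul.
Clock-face elapsed time (ignoring zones) is 14 hours 24 minutes.
Actual elapsed = 14 hours 24 minutes − 2:00 = 12 hours 24 minutes.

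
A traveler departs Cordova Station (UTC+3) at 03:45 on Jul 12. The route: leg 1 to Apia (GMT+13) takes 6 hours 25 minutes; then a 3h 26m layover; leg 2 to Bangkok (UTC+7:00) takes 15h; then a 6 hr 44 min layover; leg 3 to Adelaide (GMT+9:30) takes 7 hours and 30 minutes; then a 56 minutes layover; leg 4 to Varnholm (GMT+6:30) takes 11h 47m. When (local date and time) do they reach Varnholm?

11:03 on July 14

Convert departure to UTC: 03:45 − 3:00 = 00:45 UTC on Jul 12.
Add 6 hours 25 minutes leg 1 → 07:10 UTC.
Add 3 hours and 26 minutes layover in Apia → 10:36 UTC.
Add 15 hours leg 2 → 01:36 UTC (Jul 13).
Add 6 hours and 44 minutes layover in Bangkok → 08:20 UTC.
Add 7 hours and 30 minutes leg 3 → 15:50 UTC.
Add 56 minutes layover in Adelaide → 16:46 UTC.
Add 11 hours 47 minutes leg 4 → 04:33 UTC (Jul 14).
Varnholm is UTC+6:30, so local arrival = 04:33 + 6:30 = 11:03 on Jul 14.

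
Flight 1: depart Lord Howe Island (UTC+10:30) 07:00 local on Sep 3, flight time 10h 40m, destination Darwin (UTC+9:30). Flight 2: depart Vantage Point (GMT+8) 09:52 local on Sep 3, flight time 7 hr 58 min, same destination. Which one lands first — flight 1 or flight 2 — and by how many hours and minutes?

the first, by 2 hours 40 minutes

Flight 1 in UTC: 07:00 − 10:30 = 20:30 on Sep 2.
+10 hours and 40 minutes → arrive 07:10 UTC on Sep 3.
Flight 2 in UTC: 09:52 − 8:00 = 01:52 on Sep 3.
+7 hours and 58 minutes → arrive 09:50 UTC on Sep 3.
Flight 1 lands earlier by 2 hours 40 minutes.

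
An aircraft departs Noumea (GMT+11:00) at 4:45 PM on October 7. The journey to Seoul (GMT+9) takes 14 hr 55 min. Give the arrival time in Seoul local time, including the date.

Convert departure to UTC: 4:45 PM − 11:00 = 5:45 AM UTC on Oct 7.
Add 14 hours 55 minutes travel time → 8:40 PM UTC.
Seoul is UTC+9:00, so local arrival = 8:40 PM + 9:00 = 5:40 AM on Oct 8.

5:40 AM on Oct 8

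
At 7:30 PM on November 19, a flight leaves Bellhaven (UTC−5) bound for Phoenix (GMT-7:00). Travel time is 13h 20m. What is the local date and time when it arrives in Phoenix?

Phoenix is 2:00 behind Bellhaven.
After 13 hours 20 minutes it is 8:50 AM (Nov 20) in Bellhaven.
Shift by the zone difference: 8:50 AM − 2:00 = 6:50 AM on Nov 20 in Phoenix.

6:50 AM on November 20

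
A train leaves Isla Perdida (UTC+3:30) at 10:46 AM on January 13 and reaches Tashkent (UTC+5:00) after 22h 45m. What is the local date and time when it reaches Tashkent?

11:01 AM on Jan 14

Convert departure to UTC: 10:46 AM − 3:30 = 7:16 AM UTC on Jan 13.
Add 22 hours 45 minutes travel time → 6:01 AM UTC (Jan 14).
Tashkent is UTC+5:00, so local arrival = 6:01 AM + 5:00 = 11:01 AM on Jan 14.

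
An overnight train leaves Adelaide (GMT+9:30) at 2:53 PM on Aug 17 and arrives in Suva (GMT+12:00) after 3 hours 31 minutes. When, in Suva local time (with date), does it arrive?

8:54 PM on Aug 17

Convert departure to UTC: 2:53 PM − 9:30 = 5:23 AM UTC on Aug 17.
Add 3 hours and 31 minutes travel time → 8:54 AM UTC.
Suva is UTC+12:00, so local arrival = 8:54 AM + 12:00 = 8:54 PM on Aug 17.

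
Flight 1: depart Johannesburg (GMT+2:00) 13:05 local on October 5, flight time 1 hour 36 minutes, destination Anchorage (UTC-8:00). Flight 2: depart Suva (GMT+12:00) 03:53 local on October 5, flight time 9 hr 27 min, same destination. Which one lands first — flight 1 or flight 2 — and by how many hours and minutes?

Flight 1 in UTC: 13:05 − 2:00 = 11:05 on Oct 5.
+1 hour and 36 minutes → arrive 12:41 UTC on Oct 5.
Flight 2 in UTC: 03:53 − 12:00 = 15:53 on Oct 4.
+9 hours 27 minutes → arrive 01:20 UTC on Oct 5.
Flight 2 lands earlier by 11 hours 21 minutes.

the second, by 11 hours 21 minutes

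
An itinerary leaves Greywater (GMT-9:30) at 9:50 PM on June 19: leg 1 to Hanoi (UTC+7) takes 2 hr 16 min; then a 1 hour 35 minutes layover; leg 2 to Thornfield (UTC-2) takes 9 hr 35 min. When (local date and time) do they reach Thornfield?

Convert departure to UTC: 9:50 PM + 9:30 = 7:20 AM UTC on Jun 20.
Add 2 hours 16 minutes leg 1 → 9:36 AM UTC.
Add 1 hour and 35 minutes layover in Hanoi → 11:11 AM UTC.
Add 9 hours 35 minutes leg 2 → 8:46 PM UTC.
Thornfield is UTC−2:00, so local arrival = 8:46 PM − 2:00 = 6:46 PM on Jun 20.

6:46 PM on June 20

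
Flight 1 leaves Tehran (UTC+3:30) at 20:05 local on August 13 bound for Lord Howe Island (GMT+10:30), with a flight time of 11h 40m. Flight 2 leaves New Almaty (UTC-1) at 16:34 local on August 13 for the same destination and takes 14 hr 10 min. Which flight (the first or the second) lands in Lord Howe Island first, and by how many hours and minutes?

the first, by 3 hours 29 minutes

Flight 1 in UTC: 20:05 − 3:30 = 16:35 on Aug 13.
+11 hours 40 minutes → arrive 04:15 UTC on Aug 14.
Flight 2 in UTC: 16:34 + 1:00 = 17:34 on Aug 13.
+14 hours and 10 minutes → arrive 07:44 UTC on Aug 14.
Flight 1 lands earlier by 3 hours 29 minutes.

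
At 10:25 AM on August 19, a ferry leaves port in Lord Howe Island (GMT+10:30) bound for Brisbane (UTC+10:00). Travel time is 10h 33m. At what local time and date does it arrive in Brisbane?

8:28 PM on August 19

Brisbane is 0:30 behind Lord Howe Island.
After 10 hours 33 minutes it is 8:58 PM in Lord Howe Island.
Shift by the zone difference: 8:58 PM − 0:30 = 8:28 PM on Aug 19 in Brisbane.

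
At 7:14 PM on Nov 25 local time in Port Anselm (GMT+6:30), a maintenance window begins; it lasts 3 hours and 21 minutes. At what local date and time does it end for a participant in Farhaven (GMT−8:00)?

Convert start to UTC: 7:14 PM − 6:30 = 12:44 PM UTC on Nov 25.
Add 3 hours and 21 minutes duration → 4:05 PM UTC.
Farhaven is UTC−8:00, so local end time = 4:05 PM − 8:00 = 8:05 AM on Nov 25.

8:05 AM on November 25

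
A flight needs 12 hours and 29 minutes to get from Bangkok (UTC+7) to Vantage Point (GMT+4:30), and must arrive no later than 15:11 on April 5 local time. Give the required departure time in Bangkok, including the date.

Target arrival in UTC: 15:11 − 4:30 = 10:41 on Apr 5.
Subtract 12 hours and 29 minutes → departure 22:12 UTC on Apr 4.
Bangkok is UTC+7:00: 22:12 + 7:00 = 05:12 on Apr 5.

05:12 on April 5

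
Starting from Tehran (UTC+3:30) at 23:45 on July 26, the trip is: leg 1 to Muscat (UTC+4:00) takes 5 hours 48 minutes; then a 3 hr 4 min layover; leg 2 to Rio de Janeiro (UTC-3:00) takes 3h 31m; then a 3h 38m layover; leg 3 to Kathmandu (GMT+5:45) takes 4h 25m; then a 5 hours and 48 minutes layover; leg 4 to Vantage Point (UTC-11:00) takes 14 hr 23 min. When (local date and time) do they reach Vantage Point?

01:52 on Jul 28

Convert departure to UTC: 23:45 − 3:30 = 20:15 UTC on Jul 26.
Add 5 hours 48 minutes leg 1 → 02:03 UTC (Jul 27).
Add 3 hours 4 minutes layover in Muscat → 05:07 UTC.
Add 3 hours 31 minutes leg 2 → 08:38 UTC.
Add 3 hours and 38 minutes layover in Rio de Janeiro → 12:16 UTC.
Add 4 hours 25 minutes leg 3 → 16:41 UTC.
Add 5 hours and 48 minutes layover in Kathmandu → 22:29 UTC.
Add 14 hours 23 minutes leg 4 → 12:52 UTC (Jul 28).
Vantage Point is UTC−11:00, so local arrival = 12:52 − 11:00 = 01:52 on Jul 28.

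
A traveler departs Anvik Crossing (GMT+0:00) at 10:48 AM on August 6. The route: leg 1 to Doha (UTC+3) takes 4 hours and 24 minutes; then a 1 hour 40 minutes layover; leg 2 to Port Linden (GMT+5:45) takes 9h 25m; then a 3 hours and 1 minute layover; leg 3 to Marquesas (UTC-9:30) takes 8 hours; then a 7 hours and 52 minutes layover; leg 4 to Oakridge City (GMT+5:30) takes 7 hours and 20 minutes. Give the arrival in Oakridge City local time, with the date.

10:00 AM on August 8

Anvik Crossing is at UTC+0, so departure is already 10:48 AM UTC on Aug 6.
Add 4 hours and 24 minutes leg 1 → 3:12 PM UTC.
Add 1 hour 40 minutes layover in Doha → 4:52 PM UTC.
Add 9 hours 25 minutes leg 2 → 2:17 AM UTC (Aug 7).
Add 3 hours and 1 minute layover in Port Linden → 5:18 AM UTC.
Add 8 hours leg 3 → 1:18 PM UTC.
Add 7 hours 52 minutes layover in Marquesas → 9:10 PM UTC.
Add 7 hours 20 minutes leg 4 → 4:30 AM UTC (Aug 8).
Oakridge City is UTC+5:30, so local arrival = 4:30 AM + 5:30 = 10:00 AM on Aug 8.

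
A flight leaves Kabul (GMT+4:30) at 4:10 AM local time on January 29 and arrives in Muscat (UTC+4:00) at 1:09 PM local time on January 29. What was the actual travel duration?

Departure in UTC: 4:10 AM − 4:30 = 11:40 PM on Jan 28.
Arrival in UTC: 1:09 PM − 4:00 = 9:09 AM on Jan 29.
Elapsed = 9:09 AM − 11:40 PM (+1 day) = 9 hours 29 minutes.

9 hours 29 minutes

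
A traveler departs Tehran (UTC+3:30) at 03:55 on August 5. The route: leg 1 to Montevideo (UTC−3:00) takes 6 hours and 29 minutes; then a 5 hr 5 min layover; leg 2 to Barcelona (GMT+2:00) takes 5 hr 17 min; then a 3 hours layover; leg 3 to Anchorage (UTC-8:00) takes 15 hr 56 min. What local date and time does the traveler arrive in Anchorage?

Convert departure to UTC: 03:55 − 3:30 = 00:25 UTC on Aug 5.
Add 6 hours and 29 minutes leg 1 → 06:54 UTC.
Add 5 hours and 5 minutes layover in Montevideo → 11:59 UTC.
Add 5 hours 17 minutes leg 2 → 17:16 UTC.
Add 3 hours layover in Barcelona → 20:16 UTC.
Add 15 hours and 56 minutes leg 3 → 12:12 UTC (Aug 6).
Anchorage is UTC−8:00, so local arrival = 12:12 − 8:00 = 04:12 on Aug 6.

04:12 on August 6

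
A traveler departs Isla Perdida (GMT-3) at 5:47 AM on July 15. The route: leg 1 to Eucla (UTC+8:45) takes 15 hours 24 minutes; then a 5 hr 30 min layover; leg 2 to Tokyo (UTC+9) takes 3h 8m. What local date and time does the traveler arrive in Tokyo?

5:49 PM on Jul 16

Convert departure to UTC: 5:47 AM + 3:00 = 8:47 AM UTC on Jul 15.
Add 15 hours 24 minutes leg 1 → 12:11 AM UTC (Jul 16).
Add 5 hours and 30 minutes layover in Eucla → 5:41 AM UTC.
Add 3 hours and 8 minutes leg 2 → 8:49 AM UTC.
Tokyo is UTC+9:00, so local arrival = 8:49 AM + 9:00 = 5:49 PM on Jul 16.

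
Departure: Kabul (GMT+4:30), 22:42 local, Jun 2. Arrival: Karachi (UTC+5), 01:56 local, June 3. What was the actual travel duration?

Karachi is 0:30 ahead of Kabul.
Clock-face elapsed time (ignoring zones) is 3 hours 14 minutes.
Actual elapsed = 3 hours 14 minutes − 0:30 = 2 hours 44 minutes.

2 hours 44 minutes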